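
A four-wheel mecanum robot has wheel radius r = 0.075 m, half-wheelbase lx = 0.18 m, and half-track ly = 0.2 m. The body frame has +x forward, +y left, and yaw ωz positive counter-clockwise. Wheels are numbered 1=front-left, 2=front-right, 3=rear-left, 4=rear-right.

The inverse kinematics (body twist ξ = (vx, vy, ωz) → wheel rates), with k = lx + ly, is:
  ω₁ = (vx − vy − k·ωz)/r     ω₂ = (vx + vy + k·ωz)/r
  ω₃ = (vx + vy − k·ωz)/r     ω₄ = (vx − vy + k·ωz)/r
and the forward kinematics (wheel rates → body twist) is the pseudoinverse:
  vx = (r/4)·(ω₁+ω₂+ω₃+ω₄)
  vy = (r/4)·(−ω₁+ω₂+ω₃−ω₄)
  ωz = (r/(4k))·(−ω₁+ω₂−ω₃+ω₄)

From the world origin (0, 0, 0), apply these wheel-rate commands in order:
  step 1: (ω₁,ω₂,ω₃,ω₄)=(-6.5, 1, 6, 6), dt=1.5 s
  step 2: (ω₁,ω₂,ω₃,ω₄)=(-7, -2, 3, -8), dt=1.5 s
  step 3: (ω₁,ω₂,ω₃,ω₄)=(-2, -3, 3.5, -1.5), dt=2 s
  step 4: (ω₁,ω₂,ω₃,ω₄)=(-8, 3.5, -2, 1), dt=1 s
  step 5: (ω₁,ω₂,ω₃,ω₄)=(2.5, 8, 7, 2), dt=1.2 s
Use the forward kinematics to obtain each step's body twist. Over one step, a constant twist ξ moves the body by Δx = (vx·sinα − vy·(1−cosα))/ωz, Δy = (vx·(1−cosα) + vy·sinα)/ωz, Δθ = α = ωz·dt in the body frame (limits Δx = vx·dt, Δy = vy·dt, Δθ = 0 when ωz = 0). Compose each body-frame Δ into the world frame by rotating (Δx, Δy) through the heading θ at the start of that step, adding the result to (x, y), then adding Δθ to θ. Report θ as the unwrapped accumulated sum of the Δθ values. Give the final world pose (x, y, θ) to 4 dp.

step 1: ξ=(vx,vy,ωz)=(0.1219, 0.1406, 0.3701), dt=1.5 → body Δ=(0.1165, 0.2497, 0.5551) → world pose (0.1165, 0.2497, 0.5551)
step 2: ξ=(vx,vy,ωz)=(-0.2625, 0.3000, -0.2961), dt=1.5 → body Δ=(-0.2826, 0.5214, -0.4441) → world pose (-0.3985, 0.5438, 0.1110)
step 3: ξ=(vx,vy,ωz)=(-0.0562, 0.0750, -0.2961), dt=2.0 → body Δ=(-0.0629, 0.1737, -0.5921) → world pose (-0.4802, 0.7095, -0.4811)
step 4: ξ=(vx,vy,ωz)=(-0.1031, 0.1594, 0.7155), dt=1.0 → body Δ=(-0.1492, 0.1108, 0.7155) → world pose (-0.5612, 0.8768, 0.2344)
step 5: ξ=(vx,vy,ωz)=(0.3656, 0.1969, 0.0247), dt=1.2 → body Δ=(0.4352, 0.2427, 0.0296) → world pose (-0.1943, 1.2139, 0.2640)

(-0.1943, 1.2139, 0.2640)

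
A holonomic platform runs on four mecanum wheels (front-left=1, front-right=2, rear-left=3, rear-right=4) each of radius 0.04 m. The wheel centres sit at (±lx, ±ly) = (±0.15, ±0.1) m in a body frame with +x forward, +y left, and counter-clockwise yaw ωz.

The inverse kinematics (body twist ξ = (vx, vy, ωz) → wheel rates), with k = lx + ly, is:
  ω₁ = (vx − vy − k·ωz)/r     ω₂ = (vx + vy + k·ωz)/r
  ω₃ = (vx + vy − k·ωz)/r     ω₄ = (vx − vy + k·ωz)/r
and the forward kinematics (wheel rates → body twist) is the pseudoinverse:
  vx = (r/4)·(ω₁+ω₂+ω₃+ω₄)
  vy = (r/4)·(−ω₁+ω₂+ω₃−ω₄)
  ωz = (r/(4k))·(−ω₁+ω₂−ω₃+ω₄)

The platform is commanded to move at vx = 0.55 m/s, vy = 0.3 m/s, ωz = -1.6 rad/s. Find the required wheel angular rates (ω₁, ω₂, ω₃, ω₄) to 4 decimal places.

(16.2500, 11.2500, 31.2500, -3.7500)

k = lx + ly = 0.15 + 0.1 = 0.2500;  k·ωz = 0.2500·-1.6 = -0.4000
ω₁ (FL) = (vx − vy − k·ωz)/r = 0.6500/0.04 = 16.2500
ω₂ (FR) = (vx + vy + k·ωz)/r = 0.4500/0.04 = 11.2500
ω₃ (RL) = (vx + vy − k·ωz)/r = 1.2500/0.04 = 31.2500
ω₄ (RR) = (vx − vy + k·ωz)/r = -0.1500/0.04 = -3.7500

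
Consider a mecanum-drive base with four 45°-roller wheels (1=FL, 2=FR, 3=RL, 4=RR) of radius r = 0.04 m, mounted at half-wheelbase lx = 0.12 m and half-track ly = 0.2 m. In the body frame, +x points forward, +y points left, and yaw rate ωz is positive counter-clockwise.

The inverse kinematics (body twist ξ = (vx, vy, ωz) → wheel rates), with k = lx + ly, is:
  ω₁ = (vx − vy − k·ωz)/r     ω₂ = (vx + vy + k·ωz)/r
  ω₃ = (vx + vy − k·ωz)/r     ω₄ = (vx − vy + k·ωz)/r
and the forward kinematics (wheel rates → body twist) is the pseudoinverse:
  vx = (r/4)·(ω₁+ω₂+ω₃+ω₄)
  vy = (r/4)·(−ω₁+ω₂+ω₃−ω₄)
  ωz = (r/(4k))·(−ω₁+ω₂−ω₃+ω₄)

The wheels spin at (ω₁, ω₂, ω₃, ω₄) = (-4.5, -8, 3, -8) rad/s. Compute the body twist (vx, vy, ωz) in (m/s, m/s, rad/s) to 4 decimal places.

k = lx + ly = 0.12 + 0.2 = 0.3200
ω₁+ω₂+ω₃+ω₄ = -17.5000  →  vx = (0.04/4)·-17.5000 = -0.1750
−ω₁+ω₂+ω₃−ω₄ = 7.5000  →  vy = (0.04/4)·7.5000 = 0.0750
−ω₁+ω₂−ω₃+ω₄ = -14.5000  →  ωz = (0.04/1.2800)·-14.5000 = -0.4531

(-0.1750, 0.0750, -0.4531)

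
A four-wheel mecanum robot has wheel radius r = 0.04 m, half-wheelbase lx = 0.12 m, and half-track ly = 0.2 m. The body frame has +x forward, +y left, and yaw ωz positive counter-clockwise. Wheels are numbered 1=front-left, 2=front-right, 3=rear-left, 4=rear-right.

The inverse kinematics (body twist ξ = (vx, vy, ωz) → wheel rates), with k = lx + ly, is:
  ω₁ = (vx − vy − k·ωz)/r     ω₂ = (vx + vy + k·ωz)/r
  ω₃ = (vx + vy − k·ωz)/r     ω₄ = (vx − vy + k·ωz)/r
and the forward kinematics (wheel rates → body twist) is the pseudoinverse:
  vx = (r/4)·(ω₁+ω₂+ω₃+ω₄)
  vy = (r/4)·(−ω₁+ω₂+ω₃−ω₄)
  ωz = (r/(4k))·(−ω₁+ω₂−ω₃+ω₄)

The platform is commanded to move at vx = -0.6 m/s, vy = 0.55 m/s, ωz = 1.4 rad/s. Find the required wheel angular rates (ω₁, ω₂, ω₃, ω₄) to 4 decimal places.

k = lx + ly = 0.12 + 0.2 = 0.3200;  k·ωz = 0.3200·1.4 = 0.4480
ω₁ (FL) = (vx − vy − k·ωz)/r = -1.5980/0.04 = -39.9500
ω₂ (FR) = (vx + vy + k·ωz)/r = 0.3980/0.04 = 9.9500
ω₃ (RL) = (vx + vy − k·ωz)/r = -0.4980/0.04 = -12.4500
ω₄ (RR) = (vx − vy + k·ωz)/r = -0.7020/0.04 = -17.5500

(-39.9500, 9.9500, -12.4500, -17.5500)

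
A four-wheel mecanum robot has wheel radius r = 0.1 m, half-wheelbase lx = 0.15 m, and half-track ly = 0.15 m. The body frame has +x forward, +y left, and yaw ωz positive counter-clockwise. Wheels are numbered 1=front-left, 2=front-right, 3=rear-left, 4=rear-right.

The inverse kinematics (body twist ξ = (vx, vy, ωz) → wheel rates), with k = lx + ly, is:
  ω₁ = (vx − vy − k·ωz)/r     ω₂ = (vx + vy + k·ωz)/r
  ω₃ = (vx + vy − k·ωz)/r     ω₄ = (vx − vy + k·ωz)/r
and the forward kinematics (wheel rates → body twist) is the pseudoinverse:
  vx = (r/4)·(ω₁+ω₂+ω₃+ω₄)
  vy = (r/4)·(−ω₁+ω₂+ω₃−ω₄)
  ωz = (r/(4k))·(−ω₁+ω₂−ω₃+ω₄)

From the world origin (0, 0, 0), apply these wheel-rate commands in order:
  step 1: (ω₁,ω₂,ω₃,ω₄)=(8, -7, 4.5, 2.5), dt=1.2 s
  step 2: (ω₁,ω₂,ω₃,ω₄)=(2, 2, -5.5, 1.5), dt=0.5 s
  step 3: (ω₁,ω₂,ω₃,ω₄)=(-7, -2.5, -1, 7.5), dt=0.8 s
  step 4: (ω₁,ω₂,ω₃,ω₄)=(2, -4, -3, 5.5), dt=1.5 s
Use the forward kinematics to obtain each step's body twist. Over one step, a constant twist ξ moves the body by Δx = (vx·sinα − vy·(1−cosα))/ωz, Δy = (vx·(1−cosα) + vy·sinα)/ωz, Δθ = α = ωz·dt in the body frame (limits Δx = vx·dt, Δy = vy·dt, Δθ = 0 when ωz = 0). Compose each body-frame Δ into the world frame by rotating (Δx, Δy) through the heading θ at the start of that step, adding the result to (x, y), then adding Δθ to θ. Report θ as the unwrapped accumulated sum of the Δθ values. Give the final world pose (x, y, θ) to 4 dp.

step 1: ξ=(vx,vy,ωz)=(0.2000, -0.3250, -1.4167), dt=1.2 → body Δ=(-0.1190, -0.3869, -1.7000) → world pose (-0.1190, -0.3869, -1.7000)
step 2: ξ=(vx,vy,ωz)=(0.0000, -0.1750, 0.5833), dt=0.5 → body Δ=(0.0127, -0.0863, 0.2917) → world pose (-0.2061, -0.3883, -1.4083)
step 3: ξ=(vx,vy,ωz)=(-0.0750, -0.1000, 1.0833), dt=0.8 → body Δ=(-0.0202, -0.0948, 0.8667) → world pose (-0.3029, -0.3837, -0.5417)
step 4: ξ=(vx,vy,ωz)=(0.0125, -0.3625, 0.2083), dt=1.5 → body Δ=(0.1027, -0.5320, 0.3125) → world pose (-0.4892, -0.8925, -0.2292)

(-0.4892, -0.8925, -0.2292)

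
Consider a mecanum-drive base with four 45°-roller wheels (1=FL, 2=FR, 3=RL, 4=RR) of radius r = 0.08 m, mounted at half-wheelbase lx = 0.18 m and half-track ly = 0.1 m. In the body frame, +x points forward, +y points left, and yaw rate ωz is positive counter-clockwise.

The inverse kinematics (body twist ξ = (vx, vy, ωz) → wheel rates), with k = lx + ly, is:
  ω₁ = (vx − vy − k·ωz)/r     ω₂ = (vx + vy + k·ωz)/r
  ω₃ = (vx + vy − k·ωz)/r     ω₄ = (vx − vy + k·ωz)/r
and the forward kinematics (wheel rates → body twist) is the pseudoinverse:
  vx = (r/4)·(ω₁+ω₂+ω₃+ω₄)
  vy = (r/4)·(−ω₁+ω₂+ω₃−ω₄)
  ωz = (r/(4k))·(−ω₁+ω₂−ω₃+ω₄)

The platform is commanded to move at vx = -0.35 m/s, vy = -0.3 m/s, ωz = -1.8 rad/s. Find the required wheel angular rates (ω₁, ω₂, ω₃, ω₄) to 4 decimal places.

k = lx + ly = 0.18 + 0.1 = 0.2800;  k·ωz = 0.2800·-1.8 = -0.5040
ω₁ (FL) = (vx − vy − k·ωz)/r = 0.4540/0.08 = 5.6750
ω₂ (FR) = (vx + vy + k·ωz)/r = -1.1540/0.08 = -14.4250
ω₃ (RL) = (vx + vy − k·ωz)/r = -0.1460/0.08 = -1.8250
ω₄ (RR) = (vx − vy + k·ωz)/r = -0.5540/0.08 = -6.9250

(5.6750, -14.4250, -1.8250, -6.9250)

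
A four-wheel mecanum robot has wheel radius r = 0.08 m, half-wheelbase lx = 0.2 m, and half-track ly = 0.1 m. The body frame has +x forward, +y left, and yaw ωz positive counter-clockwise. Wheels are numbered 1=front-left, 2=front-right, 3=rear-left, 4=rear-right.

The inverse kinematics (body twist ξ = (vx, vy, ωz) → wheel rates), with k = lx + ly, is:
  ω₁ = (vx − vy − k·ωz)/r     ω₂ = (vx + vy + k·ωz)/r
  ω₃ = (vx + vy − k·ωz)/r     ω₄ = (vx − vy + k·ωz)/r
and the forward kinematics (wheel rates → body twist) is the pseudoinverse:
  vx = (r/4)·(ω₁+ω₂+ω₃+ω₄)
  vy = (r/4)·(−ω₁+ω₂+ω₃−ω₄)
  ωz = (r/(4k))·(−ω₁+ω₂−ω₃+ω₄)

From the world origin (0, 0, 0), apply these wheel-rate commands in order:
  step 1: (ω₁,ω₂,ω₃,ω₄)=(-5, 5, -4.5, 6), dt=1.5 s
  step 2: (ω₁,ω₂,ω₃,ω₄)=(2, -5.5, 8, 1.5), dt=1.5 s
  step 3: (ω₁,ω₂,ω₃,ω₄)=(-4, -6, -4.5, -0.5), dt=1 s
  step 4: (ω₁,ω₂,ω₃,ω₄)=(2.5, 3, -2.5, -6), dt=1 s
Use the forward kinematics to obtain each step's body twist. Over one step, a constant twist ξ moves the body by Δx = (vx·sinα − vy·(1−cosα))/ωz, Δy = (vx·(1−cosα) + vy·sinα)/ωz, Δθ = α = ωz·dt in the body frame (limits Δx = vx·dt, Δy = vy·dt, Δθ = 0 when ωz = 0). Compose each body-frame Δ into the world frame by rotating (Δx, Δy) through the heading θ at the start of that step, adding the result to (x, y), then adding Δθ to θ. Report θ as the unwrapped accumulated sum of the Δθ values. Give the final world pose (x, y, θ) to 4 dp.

step 1: ξ=(vx,vy,ωz)=(0.0300, -0.0100, 1.3667), dt=1.5 → body Δ=(0.0302, 0.0256, 2.0500) → world pose (0.0302, 0.0256, 2.0500)
step 2: ξ=(vx,vy,ωz)=(0.1200, -0.0200, -0.9333), dt=1.5 → body Δ=(0.1089, -0.1278, -1.4000) → world pose (0.0934, 0.1812, 0.6500)
step 3: ξ=(vx,vy,ωz)=(-0.3000, -0.1200, 0.1333), dt=1.0 → body Δ=(-0.2911, -0.1396, 0.1333) → world pose (-0.0539, -0.1062, 0.7833)
step 4: ξ=(vx,vy,ωz)=(-0.0600, 0.0800, -0.2000), dt=1.0 → body Δ=(-0.0516, 0.0854, -0.2000) → world pose (-0.1508, -0.0820, 0.5833)

(-0.1508, -0.0820, 0.5833)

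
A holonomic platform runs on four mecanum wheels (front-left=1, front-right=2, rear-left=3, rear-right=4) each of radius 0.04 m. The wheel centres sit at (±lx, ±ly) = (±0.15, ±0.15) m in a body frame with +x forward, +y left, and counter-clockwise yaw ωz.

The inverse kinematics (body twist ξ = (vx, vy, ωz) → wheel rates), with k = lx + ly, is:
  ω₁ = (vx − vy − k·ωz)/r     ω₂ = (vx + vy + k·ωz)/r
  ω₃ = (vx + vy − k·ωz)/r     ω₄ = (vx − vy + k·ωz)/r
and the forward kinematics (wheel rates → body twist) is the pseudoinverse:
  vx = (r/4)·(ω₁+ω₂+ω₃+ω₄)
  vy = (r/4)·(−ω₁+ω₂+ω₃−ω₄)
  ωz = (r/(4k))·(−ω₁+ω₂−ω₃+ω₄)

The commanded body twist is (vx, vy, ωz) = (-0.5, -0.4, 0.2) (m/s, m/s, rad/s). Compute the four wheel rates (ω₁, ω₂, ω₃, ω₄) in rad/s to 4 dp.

(-4.0000, -21.0000, -24.0000, -1.0000)

k = lx + ly = 0.15 + 0.15 = 0.3000;  k·ωz = 0.3000·0.2 = 0.0600
ω₁ (FL) = (vx − vy − k·ωz)/r = -0.1600/0.04 = -4.0000
ω₂ (FR) = (vx + vy + k·ωz)/r = -0.8400/0.04 = -21.0000
ω₃ (RL) = (vx + vy − k·ωz)/r = -0.9600/0.04 = -24.0000
ω₄ (RR) = (vx − vy + k·ωz)/r = -0.0400/0.04 = -1.0000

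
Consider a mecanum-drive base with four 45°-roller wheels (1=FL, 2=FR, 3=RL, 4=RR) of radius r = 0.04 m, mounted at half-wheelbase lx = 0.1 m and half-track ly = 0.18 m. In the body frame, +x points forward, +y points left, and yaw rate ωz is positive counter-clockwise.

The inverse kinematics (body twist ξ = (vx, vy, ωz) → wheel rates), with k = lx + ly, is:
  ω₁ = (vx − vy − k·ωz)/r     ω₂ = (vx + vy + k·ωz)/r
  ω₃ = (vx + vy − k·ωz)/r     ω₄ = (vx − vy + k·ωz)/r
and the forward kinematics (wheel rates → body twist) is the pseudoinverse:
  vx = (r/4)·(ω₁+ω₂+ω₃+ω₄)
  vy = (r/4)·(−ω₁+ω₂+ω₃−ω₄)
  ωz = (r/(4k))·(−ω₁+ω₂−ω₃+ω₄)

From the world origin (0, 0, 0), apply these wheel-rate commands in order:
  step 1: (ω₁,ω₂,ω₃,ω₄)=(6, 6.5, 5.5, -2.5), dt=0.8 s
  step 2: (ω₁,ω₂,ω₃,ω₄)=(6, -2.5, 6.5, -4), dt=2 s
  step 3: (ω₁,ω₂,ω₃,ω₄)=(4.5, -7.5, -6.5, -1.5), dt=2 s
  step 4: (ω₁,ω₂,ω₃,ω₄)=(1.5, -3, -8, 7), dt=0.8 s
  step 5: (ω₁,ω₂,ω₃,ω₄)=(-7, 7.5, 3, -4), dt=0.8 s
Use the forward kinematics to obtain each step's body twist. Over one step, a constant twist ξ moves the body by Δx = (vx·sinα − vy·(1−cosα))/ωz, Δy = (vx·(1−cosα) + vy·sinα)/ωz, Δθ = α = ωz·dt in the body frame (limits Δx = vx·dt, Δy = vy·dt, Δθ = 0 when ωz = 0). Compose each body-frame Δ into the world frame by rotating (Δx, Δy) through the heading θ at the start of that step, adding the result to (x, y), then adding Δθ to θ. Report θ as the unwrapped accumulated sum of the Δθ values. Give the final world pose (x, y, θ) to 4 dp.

(-0.0110, 0.3454, -1.5571)

step 1: ξ=(vx,vy,ωz)=(0.1550, 0.0850, -0.2679), dt=0.8 → body Δ=(0.1303, 0.0542, -0.2143) → world pose (0.1303, 0.0542, -0.2143)
step 2: ξ=(vx,vy,ωz)=(0.0600, 0.0200, -0.6786), dt=2.0 → body Δ=(0.1096, -0.0409, -1.3571) → world pose (0.2287, -0.0090, -1.5714)
step 3: ξ=(vx,vy,ωz)=(-0.1100, -0.1700, -0.2500), dt=2.0 → body Δ=(-0.2942, -0.2721, -0.5000) → world pose (-0.0432, 0.2854, -2.0714)
step 4: ξ=(vx,vy,ωz)=(-0.0250, -0.1950, 0.3750), dt=0.8 → body Δ=(0.0035, -0.1566, 0.3000) → world pose (-0.1823, 0.3575, -1.7714)
step 5: ξ=(vx,vy,ωz)=(-0.0050, 0.2150, 0.2679), dt=0.8 → body Δ=(-0.0223, 0.1703, 0.2143) → world pose (-0.0110, 0.3454, -1.5571)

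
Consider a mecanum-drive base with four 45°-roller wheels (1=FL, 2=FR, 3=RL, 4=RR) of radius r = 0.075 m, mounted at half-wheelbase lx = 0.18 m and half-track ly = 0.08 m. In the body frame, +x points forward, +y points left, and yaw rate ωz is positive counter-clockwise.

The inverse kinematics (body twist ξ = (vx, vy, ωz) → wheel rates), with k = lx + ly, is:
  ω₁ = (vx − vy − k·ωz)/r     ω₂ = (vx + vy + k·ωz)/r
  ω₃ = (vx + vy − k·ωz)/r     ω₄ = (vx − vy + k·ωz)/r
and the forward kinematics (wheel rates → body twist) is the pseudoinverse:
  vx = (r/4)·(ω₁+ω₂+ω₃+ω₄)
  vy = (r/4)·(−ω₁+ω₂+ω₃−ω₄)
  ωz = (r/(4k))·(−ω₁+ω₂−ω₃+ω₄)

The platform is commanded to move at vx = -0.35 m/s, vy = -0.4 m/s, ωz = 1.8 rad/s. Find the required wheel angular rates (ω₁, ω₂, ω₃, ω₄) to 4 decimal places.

k = lx + ly = 0.18 + 0.08 = 0.2600;  k·ωz = 0.2600·1.8 = 0.4680
ω₁ (FL) = (vx − vy − k·ωz)/r = -0.4180/0.075 = -5.5733
ω₂ (FR) = (vx + vy + k·ωz)/r = -0.2820/0.075 = -3.7600
ω₃ (RL) = (vx + vy − k·ωz)/r = -1.2180/0.075 = -16.2400
ω₄ (RR) = (vx − vy + k·ωz)/r = 0.5180/0.075 = 6.9067

(-5.5733, -3.7600, -16.2400, 6.9067)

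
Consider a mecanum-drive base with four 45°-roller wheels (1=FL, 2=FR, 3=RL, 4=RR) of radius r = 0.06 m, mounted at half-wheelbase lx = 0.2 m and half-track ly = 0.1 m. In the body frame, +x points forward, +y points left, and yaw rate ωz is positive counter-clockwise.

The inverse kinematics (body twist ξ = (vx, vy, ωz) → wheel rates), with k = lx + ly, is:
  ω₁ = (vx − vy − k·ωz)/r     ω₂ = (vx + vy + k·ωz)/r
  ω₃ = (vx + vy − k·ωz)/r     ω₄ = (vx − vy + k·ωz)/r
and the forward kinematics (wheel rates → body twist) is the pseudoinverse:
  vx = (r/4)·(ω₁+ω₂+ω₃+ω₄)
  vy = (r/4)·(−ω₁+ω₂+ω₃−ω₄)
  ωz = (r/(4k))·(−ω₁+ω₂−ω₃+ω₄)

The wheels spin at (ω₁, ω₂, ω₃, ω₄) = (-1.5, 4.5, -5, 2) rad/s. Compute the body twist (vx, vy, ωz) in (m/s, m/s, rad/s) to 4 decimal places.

k = lx + ly = 0.2 + 0.1 = 0.3000
ω₁+ω₂+ω₃+ω₄ = 0.0000  →  vx = (0.06/4)·0.0000 = 0.0000
−ω₁+ω₂+ω₃−ω₄ = -1.0000  →  vy = (0.06/4)·-1.0000 = -0.0150
−ω₁+ω₂−ω₃+ω₄ = 13.0000  →  ωz = (0.06/1.2000)·13.0000 = 0.6500

(0.0000, -0.0150, 0.6500)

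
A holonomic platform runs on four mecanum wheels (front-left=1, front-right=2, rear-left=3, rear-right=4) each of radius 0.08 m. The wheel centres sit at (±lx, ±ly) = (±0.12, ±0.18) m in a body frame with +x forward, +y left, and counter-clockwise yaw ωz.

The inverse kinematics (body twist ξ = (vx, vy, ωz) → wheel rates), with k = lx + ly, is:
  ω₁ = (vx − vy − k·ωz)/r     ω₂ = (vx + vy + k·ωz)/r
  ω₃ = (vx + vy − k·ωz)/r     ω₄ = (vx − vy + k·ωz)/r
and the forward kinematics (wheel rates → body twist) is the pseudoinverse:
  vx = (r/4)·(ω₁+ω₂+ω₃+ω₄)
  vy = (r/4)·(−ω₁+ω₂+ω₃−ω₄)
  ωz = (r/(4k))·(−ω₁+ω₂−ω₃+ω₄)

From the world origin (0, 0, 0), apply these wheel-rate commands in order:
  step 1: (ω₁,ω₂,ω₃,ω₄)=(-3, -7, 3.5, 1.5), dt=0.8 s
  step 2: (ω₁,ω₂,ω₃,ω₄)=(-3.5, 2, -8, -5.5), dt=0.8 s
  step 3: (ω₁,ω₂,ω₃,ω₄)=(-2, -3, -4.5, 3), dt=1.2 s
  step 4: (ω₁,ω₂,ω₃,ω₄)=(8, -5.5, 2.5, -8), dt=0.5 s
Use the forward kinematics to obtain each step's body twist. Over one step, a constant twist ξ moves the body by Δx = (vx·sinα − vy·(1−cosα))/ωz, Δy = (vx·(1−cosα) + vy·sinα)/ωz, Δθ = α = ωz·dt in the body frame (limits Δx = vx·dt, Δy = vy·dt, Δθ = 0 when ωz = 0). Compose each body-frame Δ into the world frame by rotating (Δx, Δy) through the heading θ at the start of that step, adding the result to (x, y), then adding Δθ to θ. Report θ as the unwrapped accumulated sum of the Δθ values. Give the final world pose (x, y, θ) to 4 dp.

step 1: ξ=(vx,vy,ωz)=(-0.1000, -0.0400, -0.4000), dt=0.8 → body Δ=(-0.0837, -0.0188, -0.3200) → world pose (-0.0837, -0.0188, -0.3200)
step 2: ξ=(vx,vy,ωz)=(-0.3000, 0.0600, 0.5333), dt=0.8 → body Δ=(-0.2429, -0.0039, 0.4267) → world pose (-0.3155, 0.0540, 0.1067)
step 3: ξ=(vx,vy,ωz)=(-0.1300, -0.1700, 0.4333), dt=1.2 → body Δ=(-0.0972, -0.2346, 0.5200) → world pose (-0.3872, -0.1896, 0.6267)
step 4: ξ=(vx,vy,ωz)=(-0.0600, -0.0600, -1.6000), dt=0.5 → body Δ=(-0.0383, -0.0155, -0.8000) → world pose (-0.4091, -0.2247, -0.1733)

(-0.4091, -0.2247, -0.1733)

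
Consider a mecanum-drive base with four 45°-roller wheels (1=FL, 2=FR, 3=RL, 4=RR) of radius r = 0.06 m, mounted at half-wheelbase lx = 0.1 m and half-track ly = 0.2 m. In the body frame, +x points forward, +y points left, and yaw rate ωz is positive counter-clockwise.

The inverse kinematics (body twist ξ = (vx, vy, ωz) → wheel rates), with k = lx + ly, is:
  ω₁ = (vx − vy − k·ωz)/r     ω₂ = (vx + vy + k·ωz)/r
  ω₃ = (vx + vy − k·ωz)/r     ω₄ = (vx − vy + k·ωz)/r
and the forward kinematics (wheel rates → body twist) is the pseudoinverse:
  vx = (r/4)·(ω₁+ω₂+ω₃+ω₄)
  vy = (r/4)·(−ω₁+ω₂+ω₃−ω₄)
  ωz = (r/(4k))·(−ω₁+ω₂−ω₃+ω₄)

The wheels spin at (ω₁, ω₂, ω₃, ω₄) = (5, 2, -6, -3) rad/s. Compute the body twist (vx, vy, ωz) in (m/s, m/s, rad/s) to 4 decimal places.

(-0.0300, -0.0900, 0.0000)

k = lx + ly = 0.1 + 0.2 = 0.3000
ω₁+ω₂+ω₃+ω₄ = -2.0000  →  vx = (0.06/4)·-2.0000 = -0.0300
−ω₁+ω₂+ω₃−ω₄ = -6.0000  →  vy = (0.06/4)·-6.0000 = -0.0900
−ω₁+ω₂−ω₃+ω₄ = 0.0000  →  ωz = (0.06/1.2000)·0.0000 = 0.0000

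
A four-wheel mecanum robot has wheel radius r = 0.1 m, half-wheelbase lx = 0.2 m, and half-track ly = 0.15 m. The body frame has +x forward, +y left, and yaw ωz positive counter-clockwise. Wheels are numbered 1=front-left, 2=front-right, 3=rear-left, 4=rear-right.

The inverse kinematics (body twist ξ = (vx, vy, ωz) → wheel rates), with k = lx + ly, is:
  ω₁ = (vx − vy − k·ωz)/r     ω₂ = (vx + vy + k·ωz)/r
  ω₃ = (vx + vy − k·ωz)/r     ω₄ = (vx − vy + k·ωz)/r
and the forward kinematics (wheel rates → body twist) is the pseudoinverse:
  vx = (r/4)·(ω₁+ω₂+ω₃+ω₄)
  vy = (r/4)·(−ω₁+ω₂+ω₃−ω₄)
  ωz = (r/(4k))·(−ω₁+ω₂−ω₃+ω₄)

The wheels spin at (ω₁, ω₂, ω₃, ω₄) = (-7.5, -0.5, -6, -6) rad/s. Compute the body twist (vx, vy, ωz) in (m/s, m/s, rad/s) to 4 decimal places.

(-0.5000, 0.1750, 0.5000)

k = lx + ly = 0.2 + 0.15 = 0.3500
ω₁+ω₂+ω₃+ω₄ = -20.0000  →  vx = (0.1/4)·-20.0000 = -0.5000
−ω₁+ω₂+ω₃−ω₄ = 7.0000  →  vy = (0.1/4)·7.0000 = 0.1750
−ω₁+ω₂−ω₃+ω₄ = 7.0000  →  ωz = (0.1/1.4000)·7.0000 = 0.5000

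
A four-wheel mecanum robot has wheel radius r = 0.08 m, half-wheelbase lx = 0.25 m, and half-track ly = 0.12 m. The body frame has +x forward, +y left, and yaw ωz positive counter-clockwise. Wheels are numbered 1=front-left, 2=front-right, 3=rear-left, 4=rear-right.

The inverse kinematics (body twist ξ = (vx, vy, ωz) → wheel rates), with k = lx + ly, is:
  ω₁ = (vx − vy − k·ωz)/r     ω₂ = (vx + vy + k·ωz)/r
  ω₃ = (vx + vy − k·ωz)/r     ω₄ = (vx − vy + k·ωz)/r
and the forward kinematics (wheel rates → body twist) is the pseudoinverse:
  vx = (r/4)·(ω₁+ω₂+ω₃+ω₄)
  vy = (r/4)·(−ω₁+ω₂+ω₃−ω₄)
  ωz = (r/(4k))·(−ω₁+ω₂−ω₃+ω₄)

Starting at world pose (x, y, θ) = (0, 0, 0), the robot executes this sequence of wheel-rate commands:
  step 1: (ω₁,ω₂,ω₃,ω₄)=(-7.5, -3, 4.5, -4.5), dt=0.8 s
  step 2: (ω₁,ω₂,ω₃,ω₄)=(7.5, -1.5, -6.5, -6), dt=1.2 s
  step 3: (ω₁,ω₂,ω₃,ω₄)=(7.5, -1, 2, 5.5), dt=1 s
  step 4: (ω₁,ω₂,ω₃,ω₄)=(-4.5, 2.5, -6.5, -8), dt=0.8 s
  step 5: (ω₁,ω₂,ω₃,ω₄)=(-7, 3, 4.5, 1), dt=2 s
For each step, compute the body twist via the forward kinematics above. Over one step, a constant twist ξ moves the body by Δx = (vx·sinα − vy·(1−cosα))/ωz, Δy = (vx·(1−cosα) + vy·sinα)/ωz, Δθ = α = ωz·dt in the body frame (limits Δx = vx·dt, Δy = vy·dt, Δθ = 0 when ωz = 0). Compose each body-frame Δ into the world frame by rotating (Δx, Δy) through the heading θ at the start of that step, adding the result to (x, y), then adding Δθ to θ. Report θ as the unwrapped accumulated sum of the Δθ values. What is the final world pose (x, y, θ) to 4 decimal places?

(-0.1779, 0.4801, -0.0757)

step 1: ξ=(vx,vy,ωz)=(-0.2100, 0.2700, -0.2432), dt=0.8 → body Δ=(-0.1460, 0.2309, -0.1946) → world pose (-0.1460, 0.2309, -0.1946)
step 2: ξ=(vx,vy,ωz)=(-0.1300, -0.1900, -0.4595), dt=1.2 → body Δ=(-0.2095, -0.1747, -0.5514) → world pose (-0.3853, 0.1000, -0.7459)
step 3: ξ=(vx,vy,ωz)=(0.2800, -0.2400, -0.2703), dt=1.0 → body Δ=(0.2444, -0.2747, -0.2703) → world pose (-0.3923, -0.2675, -1.0162)
step 4: ξ=(vx,vy,ωz)=(-0.3300, 0.1700, 0.2973), dt=0.8 → body Δ=(-0.2776, 0.1035, 0.2378) → world pose (-0.4505, 0.0229, -0.7784)
step 5: ξ=(vx,vy,ωz)=(0.0300, 0.2700, 0.3514), dt=2.0 → body Δ=(-0.1269, 0.5169, 0.7027) → world pose (-0.1779, 0.4801, -0.0757)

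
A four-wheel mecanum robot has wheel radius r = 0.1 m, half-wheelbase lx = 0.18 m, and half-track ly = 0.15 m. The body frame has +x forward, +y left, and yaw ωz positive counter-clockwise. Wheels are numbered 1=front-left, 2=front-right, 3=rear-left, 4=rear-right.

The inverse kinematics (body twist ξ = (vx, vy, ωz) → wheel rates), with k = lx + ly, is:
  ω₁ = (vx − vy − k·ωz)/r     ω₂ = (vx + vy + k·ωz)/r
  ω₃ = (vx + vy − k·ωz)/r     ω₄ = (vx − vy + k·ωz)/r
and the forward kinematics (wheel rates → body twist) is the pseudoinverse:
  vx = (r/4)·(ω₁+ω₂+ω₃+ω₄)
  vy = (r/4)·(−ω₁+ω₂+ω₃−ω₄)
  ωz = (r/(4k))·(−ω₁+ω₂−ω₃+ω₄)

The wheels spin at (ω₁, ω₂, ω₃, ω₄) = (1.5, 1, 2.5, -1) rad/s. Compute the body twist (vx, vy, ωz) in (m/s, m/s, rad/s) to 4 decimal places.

(0.1000, 0.0750, -0.3030)

k = lx + ly = 0.18 + 0.15 = 0.3300
ω₁+ω₂+ω₃+ω₄ = 4.0000  →  vx = (0.1/4)·4.0000 = 0.1000
−ω₁+ω₂+ω₃−ω₄ = 3.0000  →  vy = (0.1/4)·3.0000 = 0.0750
−ω₁+ω₂−ω₃+ω₄ = -4.0000  →  ωz = (0.1/1.3200)·-4.0000 = -0.3030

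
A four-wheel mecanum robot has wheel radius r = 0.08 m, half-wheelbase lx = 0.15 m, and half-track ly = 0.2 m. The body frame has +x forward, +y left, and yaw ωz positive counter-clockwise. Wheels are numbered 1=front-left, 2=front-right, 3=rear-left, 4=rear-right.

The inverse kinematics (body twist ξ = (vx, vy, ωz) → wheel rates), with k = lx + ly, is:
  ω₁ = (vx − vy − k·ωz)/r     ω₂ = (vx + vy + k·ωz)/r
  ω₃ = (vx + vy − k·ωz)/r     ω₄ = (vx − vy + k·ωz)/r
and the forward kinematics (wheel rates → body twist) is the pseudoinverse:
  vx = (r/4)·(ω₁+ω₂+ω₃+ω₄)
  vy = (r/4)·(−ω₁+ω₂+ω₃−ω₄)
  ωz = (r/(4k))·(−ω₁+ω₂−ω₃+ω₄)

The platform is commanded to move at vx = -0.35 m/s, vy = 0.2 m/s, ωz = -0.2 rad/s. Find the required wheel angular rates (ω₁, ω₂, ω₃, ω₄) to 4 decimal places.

k = lx + ly = 0.15 + 0.2 = 0.3500;  k·ωz = 0.3500·-0.2 = -0.0700
ω₁ (FL) = (vx − vy − k·ωz)/r = -0.4800/0.08 = -6.0000
ω₂ (FR) = (vx + vy + k·ωz)/r = -0.2200/0.08 = -2.7500
ω₃ (RL) = (vx + vy − k·ωz)/r = -0.0800/0.08 = -1.0000
ω₄ (RR) = (vx − vy + k·ωz)/r = -0.6200/0.08 = -7.7500

(-6.0000, -2.7500, -1.0000, -7.7500)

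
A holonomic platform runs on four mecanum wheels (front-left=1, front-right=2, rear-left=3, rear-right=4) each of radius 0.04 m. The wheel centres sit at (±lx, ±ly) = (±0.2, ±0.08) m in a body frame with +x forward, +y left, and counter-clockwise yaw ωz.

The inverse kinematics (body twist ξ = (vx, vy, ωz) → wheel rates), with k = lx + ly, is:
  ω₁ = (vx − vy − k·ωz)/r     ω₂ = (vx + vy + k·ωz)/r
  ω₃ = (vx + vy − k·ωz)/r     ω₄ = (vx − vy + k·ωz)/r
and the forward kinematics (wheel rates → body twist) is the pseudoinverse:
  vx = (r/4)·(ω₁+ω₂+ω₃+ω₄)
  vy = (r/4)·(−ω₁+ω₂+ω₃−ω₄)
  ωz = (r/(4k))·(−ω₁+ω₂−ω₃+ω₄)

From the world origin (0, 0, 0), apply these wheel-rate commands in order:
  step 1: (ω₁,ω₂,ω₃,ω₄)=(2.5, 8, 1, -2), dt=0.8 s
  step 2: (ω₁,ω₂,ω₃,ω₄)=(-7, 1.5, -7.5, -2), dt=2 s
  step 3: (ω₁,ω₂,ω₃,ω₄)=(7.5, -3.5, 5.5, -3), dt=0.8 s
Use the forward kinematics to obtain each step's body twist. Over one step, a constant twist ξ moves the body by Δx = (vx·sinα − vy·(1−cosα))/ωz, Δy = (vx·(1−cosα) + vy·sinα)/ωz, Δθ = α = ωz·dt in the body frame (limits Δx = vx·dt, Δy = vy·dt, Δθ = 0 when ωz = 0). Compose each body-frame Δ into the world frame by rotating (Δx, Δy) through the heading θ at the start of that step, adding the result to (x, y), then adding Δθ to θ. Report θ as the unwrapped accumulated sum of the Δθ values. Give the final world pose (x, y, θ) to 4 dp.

(-0.1495, -0.0138, 0.5143)

step 1: ξ=(vx,vy,ωz)=(0.0950, 0.0850, 0.0893), dt=0.8 → body Δ=(0.0735, 0.0707, 0.0714) → world pose (0.0735, 0.0707, 0.0714)
step 2: ξ=(vx,vy,ωz)=(-0.1500, 0.0300, 0.5000), dt=2.0 → body Δ=(-0.2800, -0.0874, 1.0000) → world pose (-0.1996, -0.0365, 1.0714)
step 3: ξ=(vx,vy,ωz)=(0.0650, -0.0250, -0.6964), dt=0.8 → body Δ=(0.0439, -0.0331, -0.5571) → world pose (-0.1495, -0.0138, 0.5143)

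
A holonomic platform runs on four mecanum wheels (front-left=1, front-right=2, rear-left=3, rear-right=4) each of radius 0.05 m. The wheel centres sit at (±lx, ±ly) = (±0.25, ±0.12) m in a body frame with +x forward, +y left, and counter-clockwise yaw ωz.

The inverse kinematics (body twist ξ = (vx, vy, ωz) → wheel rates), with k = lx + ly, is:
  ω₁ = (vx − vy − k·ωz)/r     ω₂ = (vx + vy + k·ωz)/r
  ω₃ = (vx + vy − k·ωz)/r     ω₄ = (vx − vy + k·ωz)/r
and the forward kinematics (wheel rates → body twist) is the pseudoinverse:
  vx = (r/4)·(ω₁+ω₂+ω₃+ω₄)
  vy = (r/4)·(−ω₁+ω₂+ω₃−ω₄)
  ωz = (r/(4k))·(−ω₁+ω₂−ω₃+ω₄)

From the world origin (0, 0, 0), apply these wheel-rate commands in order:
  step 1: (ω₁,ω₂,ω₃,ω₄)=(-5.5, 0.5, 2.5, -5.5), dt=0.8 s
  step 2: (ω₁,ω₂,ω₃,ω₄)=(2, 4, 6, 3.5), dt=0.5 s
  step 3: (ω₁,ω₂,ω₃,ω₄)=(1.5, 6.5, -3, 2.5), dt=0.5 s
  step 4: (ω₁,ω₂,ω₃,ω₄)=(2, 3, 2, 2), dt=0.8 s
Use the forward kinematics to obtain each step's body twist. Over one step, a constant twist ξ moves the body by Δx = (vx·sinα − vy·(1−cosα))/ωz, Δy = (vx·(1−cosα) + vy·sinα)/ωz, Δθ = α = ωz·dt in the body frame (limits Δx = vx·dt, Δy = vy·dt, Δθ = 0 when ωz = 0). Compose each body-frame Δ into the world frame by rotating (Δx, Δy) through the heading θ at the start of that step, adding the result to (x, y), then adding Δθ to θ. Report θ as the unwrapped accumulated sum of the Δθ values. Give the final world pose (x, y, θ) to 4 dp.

(0.1570, 0.1841, 0.1419)

step 1: ξ=(vx,vy,ωz)=(-0.1000, 0.1750, -0.0676), dt=0.8 → body Δ=(-0.0762, 0.1421, -0.0541) → world pose (-0.0762, 0.1421, -0.0541)
step 2: ξ=(vx,vy,ωz)=(0.1938, 0.0563, -0.0169), dt=0.5 → body Δ=(0.0970, 0.0277, -0.0084) → world pose (0.0222, 0.1645, -0.0625)
step 3: ξ=(vx,vy,ωz)=(0.0938, -0.0063, 0.3547), dt=0.5 → body Δ=(0.0469, 0.0010, 0.1774) → world pose (0.0690, 0.1626, 0.1149)
step 4: ξ=(vx,vy,ωz)=(0.1125, 0.0125, 0.0338), dt=0.8 → body Δ=(0.0899, 0.0112, 0.0270) → world pose (0.1570, 0.1841, 0.1419)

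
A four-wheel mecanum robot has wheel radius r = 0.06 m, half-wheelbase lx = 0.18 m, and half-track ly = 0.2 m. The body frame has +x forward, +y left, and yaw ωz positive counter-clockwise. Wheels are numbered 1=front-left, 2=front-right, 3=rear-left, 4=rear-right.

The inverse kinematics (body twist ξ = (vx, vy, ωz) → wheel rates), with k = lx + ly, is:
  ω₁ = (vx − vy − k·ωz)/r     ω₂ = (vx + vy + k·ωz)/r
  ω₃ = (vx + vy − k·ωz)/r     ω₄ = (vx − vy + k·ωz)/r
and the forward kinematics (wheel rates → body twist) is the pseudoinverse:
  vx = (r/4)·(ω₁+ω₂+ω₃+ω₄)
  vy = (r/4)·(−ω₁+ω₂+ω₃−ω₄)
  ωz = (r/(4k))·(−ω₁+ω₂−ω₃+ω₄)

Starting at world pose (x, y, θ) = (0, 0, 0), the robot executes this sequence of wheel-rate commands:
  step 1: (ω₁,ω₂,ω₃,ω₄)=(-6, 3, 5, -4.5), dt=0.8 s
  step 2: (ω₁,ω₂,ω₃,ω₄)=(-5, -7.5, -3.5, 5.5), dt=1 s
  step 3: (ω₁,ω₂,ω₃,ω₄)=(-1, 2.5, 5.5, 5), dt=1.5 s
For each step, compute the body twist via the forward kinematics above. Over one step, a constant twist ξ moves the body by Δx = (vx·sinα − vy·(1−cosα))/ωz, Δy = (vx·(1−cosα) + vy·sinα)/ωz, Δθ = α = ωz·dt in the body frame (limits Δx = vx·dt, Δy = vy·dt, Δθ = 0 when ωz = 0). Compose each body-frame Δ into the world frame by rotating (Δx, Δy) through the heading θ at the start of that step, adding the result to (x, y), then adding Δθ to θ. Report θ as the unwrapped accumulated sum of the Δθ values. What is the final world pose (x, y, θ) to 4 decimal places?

step 1: ξ=(vx,vy,ωz)=(-0.0375, 0.2775, -0.0197), dt=0.8 → body Δ=(-0.0282, 0.2222, -0.0158) → world pose (-0.0282, 0.2222, -0.0158)
step 2: ξ=(vx,vy,ωz)=(-0.1575, -0.1725, 0.2566), dt=1.0 → body Δ=(-0.1338, -0.1907, 0.2566) → world pose (-0.1650, 0.0337, 0.2408)
step 3: ξ=(vx,vy,ωz)=(0.1800, 0.0600, 0.1184), dt=1.5 → body Δ=(0.2606, 0.1134, 0.1776) → world pose (0.0610, 0.2060, 0.4184)

(0.0610, 0.2060, 0.4184)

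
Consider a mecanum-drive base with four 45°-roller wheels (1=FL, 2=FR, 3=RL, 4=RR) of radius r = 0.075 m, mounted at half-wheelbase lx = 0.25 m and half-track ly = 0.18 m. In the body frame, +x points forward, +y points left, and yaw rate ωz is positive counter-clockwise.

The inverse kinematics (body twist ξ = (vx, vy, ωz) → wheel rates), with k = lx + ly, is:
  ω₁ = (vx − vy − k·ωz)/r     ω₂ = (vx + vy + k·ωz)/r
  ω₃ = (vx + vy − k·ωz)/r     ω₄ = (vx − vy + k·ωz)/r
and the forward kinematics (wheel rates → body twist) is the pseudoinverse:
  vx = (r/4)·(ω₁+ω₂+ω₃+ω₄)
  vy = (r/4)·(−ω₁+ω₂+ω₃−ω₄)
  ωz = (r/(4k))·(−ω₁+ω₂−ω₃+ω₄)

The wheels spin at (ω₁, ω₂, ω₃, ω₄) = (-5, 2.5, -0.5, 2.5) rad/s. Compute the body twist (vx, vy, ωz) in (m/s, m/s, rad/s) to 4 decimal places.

k = lx + ly = 0.25 + 0.18 = 0.4300
ω₁+ω₂+ω₃+ω₄ = -0.5000  →  vx = (0.075/4)·-0.5000 = -0.0094
−ω₁+ω₂+ω₃−ω₄ = 4.5000  →  vy = (0.075/4)·4.5000 = 0.0844
−ω₁+ω₂−ω₃+ω₄ = 10.5000  →  ωz = (0.075/1.7200)·10.5000 = 0.4578

(-0.0094, 0.0844, 0.4578)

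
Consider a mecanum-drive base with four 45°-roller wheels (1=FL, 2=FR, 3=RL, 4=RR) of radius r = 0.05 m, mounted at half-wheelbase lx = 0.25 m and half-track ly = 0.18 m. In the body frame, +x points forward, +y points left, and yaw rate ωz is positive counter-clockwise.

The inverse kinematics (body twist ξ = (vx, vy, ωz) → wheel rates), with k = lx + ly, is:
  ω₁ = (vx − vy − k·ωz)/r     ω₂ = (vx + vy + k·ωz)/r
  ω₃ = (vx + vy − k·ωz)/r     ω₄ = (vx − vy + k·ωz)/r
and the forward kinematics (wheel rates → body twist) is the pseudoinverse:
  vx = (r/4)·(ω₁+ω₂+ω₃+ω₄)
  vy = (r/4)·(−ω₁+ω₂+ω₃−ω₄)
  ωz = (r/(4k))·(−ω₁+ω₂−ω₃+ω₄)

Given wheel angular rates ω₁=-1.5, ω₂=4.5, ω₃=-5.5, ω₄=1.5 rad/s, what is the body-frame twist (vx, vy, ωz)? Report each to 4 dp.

(-0.0125, -0.0125, 0.3779)

k = lx + ly = 0.25 + 0.18 = 0.4300
ω₁+ω₂+ω₃+ω₄ = -1.0000  →  vx = (0.05/4)·-1.0000 = -0.0125
−ω₁+ω₂+ω₃−ω₄ = -1.0000  →  vy = (0.05/4)·-1.0000 = -0.0125
−ω₁+ω₂−ω₃+ω₄ = 13.0000  →  ωz = (0.05/1.7200)·13.0000 = 0.3779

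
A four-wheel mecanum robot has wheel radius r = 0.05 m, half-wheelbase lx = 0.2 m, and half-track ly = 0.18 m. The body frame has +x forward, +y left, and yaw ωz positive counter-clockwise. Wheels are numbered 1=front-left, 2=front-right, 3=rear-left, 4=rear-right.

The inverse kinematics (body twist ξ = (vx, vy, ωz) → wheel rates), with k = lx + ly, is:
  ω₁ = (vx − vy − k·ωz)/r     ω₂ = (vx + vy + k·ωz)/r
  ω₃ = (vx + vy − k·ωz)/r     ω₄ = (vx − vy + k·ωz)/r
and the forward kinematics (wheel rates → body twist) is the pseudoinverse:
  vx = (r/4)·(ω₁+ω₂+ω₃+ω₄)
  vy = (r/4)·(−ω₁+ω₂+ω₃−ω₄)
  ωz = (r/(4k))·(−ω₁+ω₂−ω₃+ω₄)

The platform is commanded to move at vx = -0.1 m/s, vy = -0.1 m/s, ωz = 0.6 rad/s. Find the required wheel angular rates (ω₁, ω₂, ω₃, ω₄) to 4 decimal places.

(-4.5600, 0.5600, -8.5600, 4.5600)

k = lx + ly = 0.2 + 0.18 = 0.3800;  k·ωz = 0.3800·0.6 = 0.2280
ω₁ (FL) = (vx − vy − k·ωz)/r = -0.2280/0.05 = -4.5600
ω₂ (FR) = (vx + vy + k·ωz)/r = 0.0280/0.05 = 0.5600
ω₃ (RL) = (vx + vy − k·ωz)/r = -0.4280/0.05 = -8.5600
ω₄ (RR) = (vx − vy + k·ωz)/r = 0.2280/0.05 = 4.5600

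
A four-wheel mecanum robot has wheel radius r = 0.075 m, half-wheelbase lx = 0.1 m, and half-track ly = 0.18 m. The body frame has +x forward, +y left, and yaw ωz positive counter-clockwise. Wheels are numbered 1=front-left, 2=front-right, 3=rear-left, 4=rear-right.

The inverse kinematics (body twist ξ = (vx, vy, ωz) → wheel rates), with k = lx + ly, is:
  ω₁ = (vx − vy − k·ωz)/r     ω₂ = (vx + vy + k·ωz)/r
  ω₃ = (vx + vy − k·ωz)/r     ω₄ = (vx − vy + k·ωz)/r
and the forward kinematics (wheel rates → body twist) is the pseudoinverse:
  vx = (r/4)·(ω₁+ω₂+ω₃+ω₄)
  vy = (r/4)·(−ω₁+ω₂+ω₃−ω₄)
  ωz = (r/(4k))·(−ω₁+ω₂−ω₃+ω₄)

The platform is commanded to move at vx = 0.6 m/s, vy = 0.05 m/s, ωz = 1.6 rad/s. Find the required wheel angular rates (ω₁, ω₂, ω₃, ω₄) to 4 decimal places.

(1.3600, 14.6400, 2.6933, 13.3067)

k = lx + ly = 0.1 + 0.18 = 0.2800;  k·ωz = 0.2800·1.6 = 0.4480
ω₁ (FL) = (vx − vy − k·ωz)/r = 0.1020/0.075 = 1.3600
ω₂ (FR) = (vx + vy + k·ωz)/r = 1.0980/0.075 = 14.6400
ω₃ (RL) = (vx + vy − k·ωz)/r = 0.2020/0.075 = 2.6933
ω₄ (RR) = (vx − vy + k·ωz)/r = 0.9980/0.075 = 13.3067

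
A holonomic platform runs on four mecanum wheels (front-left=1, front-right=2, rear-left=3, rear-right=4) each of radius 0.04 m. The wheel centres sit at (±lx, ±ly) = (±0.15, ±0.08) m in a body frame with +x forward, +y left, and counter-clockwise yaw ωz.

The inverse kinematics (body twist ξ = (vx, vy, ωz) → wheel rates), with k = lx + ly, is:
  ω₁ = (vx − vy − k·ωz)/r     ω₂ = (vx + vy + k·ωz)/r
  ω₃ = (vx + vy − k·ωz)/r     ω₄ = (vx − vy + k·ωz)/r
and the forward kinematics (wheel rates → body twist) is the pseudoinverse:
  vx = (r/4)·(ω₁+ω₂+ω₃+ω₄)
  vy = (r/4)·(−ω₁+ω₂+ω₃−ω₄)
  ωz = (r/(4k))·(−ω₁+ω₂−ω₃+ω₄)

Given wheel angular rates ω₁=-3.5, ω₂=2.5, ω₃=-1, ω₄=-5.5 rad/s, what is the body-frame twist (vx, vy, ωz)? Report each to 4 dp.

k = lx + ly = 0.15 + 0.08 = 0.2300
ω₁+ω₂+ω₃+ω₄ = -7.5000  →  vx = (0.04/4)·-7.5000 = -0.0750
−ω₁+ω₂+ω₃−ω₄ = 10.5000  →  vy = (0.04/4)·10.5000 = 0.1050
−ω₁+ω₂−ω₃+ω₄ = 1.5000  →  ωz = (0.04/0.9200)·1.5000 = 0.0652

(-0.0750, 0.1050, 0.0652)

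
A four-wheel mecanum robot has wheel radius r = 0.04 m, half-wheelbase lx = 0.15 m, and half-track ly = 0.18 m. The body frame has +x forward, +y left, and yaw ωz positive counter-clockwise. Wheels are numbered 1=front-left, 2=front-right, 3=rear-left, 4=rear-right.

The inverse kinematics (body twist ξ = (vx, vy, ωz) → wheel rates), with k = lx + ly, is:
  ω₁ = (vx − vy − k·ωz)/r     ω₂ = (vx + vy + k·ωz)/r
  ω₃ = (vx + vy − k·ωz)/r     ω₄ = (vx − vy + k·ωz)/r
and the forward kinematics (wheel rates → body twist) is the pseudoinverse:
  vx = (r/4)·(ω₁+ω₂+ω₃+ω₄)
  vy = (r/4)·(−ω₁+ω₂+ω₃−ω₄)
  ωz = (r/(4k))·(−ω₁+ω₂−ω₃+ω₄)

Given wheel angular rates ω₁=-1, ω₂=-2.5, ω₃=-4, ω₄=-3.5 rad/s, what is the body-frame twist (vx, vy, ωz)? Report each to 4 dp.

k = lx + ly = 0.15 + 0.18 = 0.3300
ω₁+ω₂+ω₃+ω₄ = -11.0000  →  vx = (0.04/4)·-11.0000 = -0.1100
−ω₁+ω₂+ω₃−ω₄ = -2.0000  →  vy = (0.04/4)·-2.0000 = -0.0200
−ω₁+ω₂−ω₃+ω₄ = -1.0000  →  ωz = (0.04/1.3200)·-1.0000 = -0.0303

(-0.1100, -0.0200, -0.0303)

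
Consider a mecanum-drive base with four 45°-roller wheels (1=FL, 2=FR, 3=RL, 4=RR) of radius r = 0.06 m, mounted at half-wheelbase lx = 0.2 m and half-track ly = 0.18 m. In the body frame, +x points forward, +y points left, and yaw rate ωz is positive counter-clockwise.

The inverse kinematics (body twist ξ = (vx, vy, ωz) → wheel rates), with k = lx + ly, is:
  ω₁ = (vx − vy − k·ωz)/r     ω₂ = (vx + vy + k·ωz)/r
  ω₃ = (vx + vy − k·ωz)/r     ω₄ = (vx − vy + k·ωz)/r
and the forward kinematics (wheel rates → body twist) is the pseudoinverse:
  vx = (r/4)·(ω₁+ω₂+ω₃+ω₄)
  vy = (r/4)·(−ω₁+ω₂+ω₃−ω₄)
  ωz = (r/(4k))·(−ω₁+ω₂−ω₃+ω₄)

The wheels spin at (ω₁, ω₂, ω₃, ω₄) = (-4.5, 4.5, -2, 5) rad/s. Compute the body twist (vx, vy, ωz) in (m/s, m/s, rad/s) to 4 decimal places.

(0.0450, 0.0300, 0.6316)

k = lx + ly = 0.2 + 0.18 = 0.3800
ω₁+ω₂+ω₃+ω₄ = 3.0000  →  vx = (0.06/4)·3.0000 = 0.0450
−ω₁+ω₂+ω₃−ω₄ = 2.0000  →  vy = (0.06/4)·2.0000 = 0.0300
−ω₁+ω₂−ω₃+ω₄ = 16.0000  →  ωz = (0.06/1.5200)·16.0000 = 0.6316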